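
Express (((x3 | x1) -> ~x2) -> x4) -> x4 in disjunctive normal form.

(~x3 & ~x1 & ~x4) | (~x2 & ~x4) | x4

(((x3 | x1) -> ~x2) -> x4) -> x4
≡ ~(((x3 | x1) -> ~x2) -> x4) | x4   [eliminate ->]
≡ ~(~((x3 | x1) -> ~x2) | x4) | x4   [eliminate ->]
≡ ~(~(~(x3 | x1) | ~x2) | x4) | x4   [eliminate ->]
≡ (~~(~(x3 | x1) | ~x2) & ~x4) | x4   [De Morgan]
≡ ((~(x3 | x1) | ~x2) & ~x4) | x4   [double negation]
≡ (((~x3 & ~x1) | ~x2) & ~x4) | x4   [De Morgan]
≡ (~x3 & ~x1 & ~x4) | (~x2 & ~x4) | x4   [distribute & over |]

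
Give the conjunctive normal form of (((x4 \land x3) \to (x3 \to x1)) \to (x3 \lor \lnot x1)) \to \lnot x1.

\lnot x3 \lor \lnot x1

(((x4 \land x3) \to (x3 \to x1)) \to (x3 \lor \lnot x1)) \to \lnot x1
⇔ \lnot (((x4 \land x3) \to (x3 \to x1)) \to (x3 \lor \lnot x1)) \lor \lnot x1   (eliminate \to)
⇔ \lnot (\lnot ((x4 \land x3) \to (x3 \to x1)) \lor x3 \lor \lnot x1) \lor \lnot x1   (eliminate \to)
⇔ \lnot (\lnot (\lnot (x4 \land x3) \lor (x3 \to x1)) \lor x3 \lor \lnot x1) \lor \lnot x1   (eliminate \to)
⇔ \lnot (\lnot (\lnot (x4 \land x3) \lor \lnot x3 \lor x1) \lor x3 \lor \lnot x1) \lor \lnot x1   (eliminate \to)
⇔ (\lnot \lnot (\lnot (x4 \land x3) \lor \lnot x3 \lor x1) \land \lnot x3 \land \lnot \lnot x1) \lor \lnot x1   (De Morgan)
⇔ ((\lnot (x4 \land x3) \lor \lnot x3 \lor x1) \land \lnot x3 \land \lnot \lnot x1) \lor \lnot x1   (double negation)
⇔ ((\lnot x4 \lor \lnot x3 \lor \lnot x3 \lor x1) \land \lnot x3 \land \lnot \lnot x1) \lor \lnot x1   (De Morgan)
⇔ ((\lnot x4 \lor \lnot x3 \lor \lnot x3 \lor x1) \land \lnot x3 \land x1) \lor \lnot x1   (double negation)
⇔ (\lnot x4 \lor \lnot x3 \lor \lnot x3 \lor x1 \lor \lnot x1) \land (\lnot x3 \lor \lnot x1) \land (x1 \lor \lnot x1)   (distribute \lor over \land)
⇔ \lnot x3 \lor \lnot x1   (simplify)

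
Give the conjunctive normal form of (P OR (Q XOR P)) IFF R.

(NOT P OR R) AND (NOT Q OR P OR R) AND (NOT R OR P OR Q)

(P OR (Q XOR P)) IFF R
⇔ ((P OR (Q XOR P)) IMPLIES R) AND (R IMPLIES (P OR (Q XOR P)))   [eliminate IFF]
⇔ (NOT (P OR (Q XOR P)) OR R) AND (R IMPLIES (P OR (Q XOR P)))   [eliminate IMPLIES]
⇔ (NOT (P OR ((Q OR P) AND NOT (Q AND P))) OR R) AND (R IMPLIES (P OR (Q XOR P)))   [expand XOR]
⇔ (NOT (P OR ((Q OR P) AND NOT (Q AND P))) OR R) AND (NOT R OR P OR (Q XOR P))   [eliminate IMPLIES]
⇔ (NOT (P OR ((Q OR P) AND NOT (Q AND P))) OR R) AND (NOT R OR P OR ((Q OR P) AND NOT (Q AND P)))   [expand XOR]
⇔ ((NOT P AND NOT ((Q OR P) AND NOT (Q AND P))) OR R) AND (NOT R OR P OR ((Q OR P) AND NOT (Q AND P)))   [De Morgan]
⇔ ((NOT P AND (NOT (Q OR P) OR NOT NOT (Q AND P))) OR R) AND (NOT R OR P OR ((Q OR P) AND NOT (Q AND P)))   [De Morgan]
⇔ ((NOT P AND ((NOT Q AND NOT P) OR NOT NOT (Q AND P))) OR R) AND (NOT R OR P OR ((Q OR P) AND NOT (Q AND P)))   [De Morgan]
⇔ ((NOT P AND ((NOT Q AND NOT P) OR (Q AND P))) OR R) AND (NOT R OR P OR ((Q OR P) AND NOT (Q AND P)))   [double negation]
⇔ ((NOT P AND ((NOT Q AND NOT P) OR (Q AND P))) OR R) AND (NOT R OR P OR ((Q OR P) AND (NOT Q OR NOT P)))   [De Morgan]
⇔ (NOT P OR R) AND (NOT Q OR Q OR R) AND (NOT Q OR P OR R) AND (NOT P OR Q OR R) AND (NOT P OR P OR R) AND (NOT R OR P OR Q OR P) AND (NOT R OR P OR NOT Q OR NOT P)   [distribute OR over AND]
⇔ (NOT P OR R) AND (NOT Q OR P OR R) AND (NOT R OR P OR Q)   [simplify]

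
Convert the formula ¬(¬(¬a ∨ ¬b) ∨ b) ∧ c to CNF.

¬b ∧ c

¬(¬(¬a ∨ ¬b) ∨ b) ∧ c
= ¬¬(¬a ∨ ¬b) ∧ ¬b ∧ c
= (¬a ∨ ¬b) ∧ ¬b ∧ c
= ¬b ∧ c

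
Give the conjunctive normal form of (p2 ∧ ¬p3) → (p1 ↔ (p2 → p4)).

(p2 ∧ ¬p3) → (p1 ↔ (p2 → p4))
= ¬(p2 ∧ ¬p3) ∨ (p1 ↔ (p2 → p4))   — eliminate →
= ¬(p2 ∧ ¬p3) ∨ ((p1 → (p2 → p4)) ∧ ((p2 → p4) → p1))   — eliminate ↔
= ¬(p2 ∧ ¬p3) ∨ ((¬p1 ∨ (p2 → p4)) ∧ ((p2 → p4) → p1))   — eliminate →
= ¬(p2 ∧ ¬p3) ∨ ((¬p1 ∨ ¬p2 ∨ p4) ∧ ((p2 → p4) → p1))   — eliminate →
= ¬(p2 ∧ ¬p3) ∨ ((¬p1 ∨ ¬p2 ∨ p4) ∧ (¬(p2 → p4) ∨ p1))   — eliminate →
= ¬(p2 ∧ ¬p3) ∨ ((¬p1 ∨ ¬p2 ∨ p4) ∧ (¬(¬p2 ∨ p4) ∨ p1))   — eliminate →
= ¬p2 ∨ ¬¬p3 ∨ ((¬p1 ∨ ¬p2 ∨ p4) ∧ (¬(¬p2 ∨ p4) ∨ p1))   — De Morgan
= ¬p2 ∨ p3 ∨ ((¬p1 ∨ ¬p2 ∨ p4) ∧ (¬(¬p2 ∨ p4) ∨ p1))   — double negation
= ¬p2 ∨ p3 ∨ ((¬p1 ∨ ¬p2 ∨ p4) ∧ ((¬¬p2 ∧ ¬p4) ∨ p1))   — De Morgan
= ¬p2 ∨ p3 ∨ ((¬p1 ∨ ¬p2 ∨ p4) ∧ ((p2 ∧ ¬p4) ∨ p1))   — double negation
= (¬p2 ∨ p3 ∨ ¬p1 ∨ ¬p2 ∨ p4) ∧ (¬p2 ∨ p3 ∨ p2 ∨ p1) ∧ (¬p2 ∨ p3 ∨ ¬p4 ∨ p1)   — distribute ∨ over ∧
= (¬p2 ∨ p3 ∨ ¬p1 ∨ p4) ∧ (¬p2 ∨ p3 ∨ ¬p4 ∨ p1)   — simplify

(¬p2 ∨ p3 ∨ ¬p1 ∨ p4) ∧ (¬p2 ∨ p3 ∨ ¬p4 ∨ p1)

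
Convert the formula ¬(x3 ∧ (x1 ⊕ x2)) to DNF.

¬x3 ∨ (¬x1 ∧ ¬x2) ∨ (x2 ∧ x1)

¬(x3 ∧ (x1 ⊕ x2))
= ¬(x3 ∧ ((x1 ∧ ¬x2) ∨ (¬x1 ∧ x2)))   [expand ⊕]
= ¬x3 ∨ ¬((x1 ∧ ¬x2) ∨ (¬x1 ∧ x2))   [De Morgan]
= ¬x3 ∨ (¬(x1 ∧ ¬x2) ∧ ¬(¬x1 ∧ x2))   [De Morgan]
= ¬x3 ∨ ((¬x1 ∨ ¬¬x2) ∧ ¬(¬x1 ∧ x2))   [De Morgan]
= ¬x3 ∨ ((¬x1 ∨ x2) ∧ ¬(¬x1 ∧ x2))   [double negation]
= ¬x3 ∨ ((¬x1 ∨ x2) ∧ (¬¬x1 ∨ ¬x2))   [De Morgan]
= ¬x3 ∨ ((¬x1 ∨ x2) ∧ (x1 ∨ ¬x2))   [double negation]
= ¬x3 ∨ (¬x1 ∧ x1) ∨ (¬x1 ∧ ¬x2) ∨ (x2 ∧ x1) ∨ (x2 ∧ ¬x2)   [distribute ∧ over ∨]
= ¬x3 ∨ (¬x1 ∧ ¬x2) ∨ (x2 ∧ x1)   [simplify]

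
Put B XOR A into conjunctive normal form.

(B OR A) AND (NOT B OR NOT A)

B XOR A
≡ (B OR A) AND NOT (B AND A)   [expand XOR]
≡ (B OR A) AND (NOT B OR NOT A)   [De Morgan]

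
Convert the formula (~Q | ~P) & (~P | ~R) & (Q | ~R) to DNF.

(~Q | ~P) & (~P | ~R) & (Q | ~R)
≡ (~Q & ~P & Q) | (~Q & ~P & ~R) | (~Q & ~R & Q) | (~Q & ~R & ~R) | (~P & ~P & Q) | (~P & ~P & ~R) | (~P & ~R & Q) | (~P & ~R & ~R)   [distribute & over |]
≡ (~Q & ~R) | (~P & Q) | (~P & ~R)   [simplify]

(~Q & ~R) | (~P & Q) | (~P & ~R)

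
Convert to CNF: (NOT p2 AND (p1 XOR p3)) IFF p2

(p2 OR NOT p1 OR p3) AND (p2 OR NOT p3 OR p1) AND NOT p2

(NOT p2 AND (p1 XOR p3)) IFF p2
≡ ((NOT p2 AND (p1 XOR p3)) IMPLIES p2) AND (p2 IMPLIES (NOT p2 AND (p1 XOR p3)))   [eliminate IFF]
≡ (NOT (NOT p2 AND (p1 XOR p3)) OR p2) AND (p2 IMPLIES (NOT p2 AND (p1 XOR p3)))   [eliminate IMPLIES]
≡ (NOT (NOT p2 AND (p1 OR p3) AND NOT (p1 AND p3)) OR p2) AND (p2 IMPLIES (NOT p2 AND (p1 XOR p3)))   [expand XOR]
≡ (NOT (NOT p2 AND (p1 OR p3) AND NOT (p1 AND p3)) OR p2) AND (NOT p2 OR (NOT p2 AND (p1 XOR p3)))   [eliminate IMPLIES]
≡ (NOT (NOT p2 AND (p1 OR p3) AND NOT (p1 AND p3)) OR p2) AND (NOT p2 OR (NOT p2 AND (p1 OR p3) AND NOT (p1 AND p3)))   [expand XOR]
≡ (NOT NOT p2 OR NOT (p1 OR p3) OR NOT NOT (p1 AND p3) OR p2) AND (NOT p2 OR (NOT p2 AND (p1 OR p3) AND NOT (p1 AND p3)))   [De Morgan]
≡ (p2 OR NOT (p1 OR p3) OR NOT NOT (p1 AND p3) OR p2) AND (NOT p2 OR (NOT p2 AND (p1 OR p3) AND NOT (p1 AND p3)))   [double negation]
≡ (p2 OR (NOT p1 AND NOT p3) OR NOT NOT (p1 AND p3) OR p2) AND (NOT p2 OR (NOT p2 AND (p1 OR p3) AND NOT (p1 AND p3)))   [De Morgan]
≡ (p2 OR (NOT p1 AND NOT p3) OR (p1 AND p3) OR p2) AND (NOT p2 OR (NOT p2 AND (p1 OR p3) AND NOT (p1 AND p3)))   [double negation]
≡ (p2 OR (NOT p1 AND NOT p3) OR (p1 AND p3) OR p2) AND (NOT p2 OR (NOT p2 AND (p1 OR p3) AND (NOT p1 OR NOT p3)))   [De Morgan]
≡ (p2 OR NOT p1 OR p1 OR p2) AND (p2 OR NOT p1 OR p3 OR p2) AND (p2 OR NOT p3 OR p1 OR p2) AND (p2 OR NOT p3 OR p3 OR p2) AND (NOT p2 OR NOT p2) AND (NOT p2 OR p1 OR p3) AND (NOT p2 OR NOT p1 OR NOT p3)   [distribute OR over AND]
≡ (p2 OR NOT p1 OR p3) AND (p2 OR NOT p3 OR p1) AND NOT p2   [simplify]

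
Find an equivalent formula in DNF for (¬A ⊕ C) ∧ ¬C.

¬A ∧ ¬C

(¬A ⊕ C) ∧ ¬C
≡ (¬A ∧ ¬C ∨ ¬¬A ∧ C) ∧ ¬C   (expand ⊕)
≡ (¬A ∧ ¬C ∨ A ∧ C) ∧ ¬C   (double negation)
≡ ¬A ∧ ¬C ∧ ¬C ∨ A ∧ C ∧ ¬C   (distribute ∧ over ∨)
≡ ¬A ∧ ¬C   (simplify)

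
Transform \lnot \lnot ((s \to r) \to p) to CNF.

\lnot \lnot ((s \to r) \to p)
= \lnot \lnot (\lnot (s \to r) \lor p)   (eliminate \to)
= \lnot \lnot (\lnot (\lnot s \lor r) \lor p)   (eliminate \to)
= \lnot (\lnot s \lor r) \lor p   (double negation)
= \lnot \lnot s \land \lnot r \lor p   (De Morgan)
= s \land \lnot r \lor p   (double negation)
= (s \lor p) \land (\lnot r \lor p)   (distribute \lor over \land)

(s \lor p) \land (\lnot r \lor p)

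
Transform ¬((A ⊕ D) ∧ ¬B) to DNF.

¬((A ⊕ D) ∧ ¬B)
⇔ ¬(((A ∧ ¬D) ∨ (¬A ∧ D)) ∧ ¬B)   — expand ⊕
⇔ ¬((A ∧ ¬D) ∨ (¬A ∧ D)) ∨ ¬¬B   — De Morgan
⇔ (¬(A ∧ ¬D) ∧ ¬(¬A ∧ D)) ∨ ¬¬B   — De Morgan
⇔ ((¬A ∨ ¬¬D) ∧ ¬(¬A ∧ D)) ∨ ¬¬B   — De Morgan
⇔ ((¬A ∨ D) ∧ ¬(¬A ∧ D)) ∨ ¬¬B   — double negation
⇔ ((¬A ∨ D) ∧ (¬¬A ∨ ¬D)) ∨ ¬¬B   — De Morgan
⇔ ((¬A ∨ D) ∧ (A ∨ ¬D)) ∨ ¬¬B   — double negation
⇔ ((¬A ∨ D) ∧ (A ∨ ¬D)) ∨ B   — double negation
⇔ (¬A ∧ A) ∨ (¬A ∧ ¬D) ∨ (D ∧ A) ∨ (D ∧ ¬D) ∨ B   — distribute ∧ over ∨
⇔ (¬A ∧ ¬D) ∨ (D ∧ A) ∨ B   — simplify

(¬A ∧ ¬D) ∨ (D ∧ A) ∨ B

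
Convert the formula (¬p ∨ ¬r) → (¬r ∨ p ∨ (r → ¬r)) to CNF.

(¬p ∨ ¬r) → (¬r ∨ p ∨ (r → ¬r))
⇔ ¬(¬p ∨ ¬r) ∨ ¬r ∨ p ∨ (r → ¬r)   — eliminate →
⇔ ¬(¬p ∨ ¬r) ∨ ¬r ∨ p ∨ ¬r ∨ ¬r   — eliminate →
⇔ (¬¬p ∧ ¬¬r) ∨ ¬r ∨ p ∨ ¬r ∨ ¬r   — De Morgan
⇔ (p ∧ ¬¬r) ∨ ¬r ∨ p ∨ ¬r ∨ ¬r   — double negation
⇔ (p ∧ r) ∨ ¬r ∨ p ∨ ¬r ∨ ¬r   — double negation
⇔ (p ∨ ¬r ∨ p ∨ ¬r ∨ ¬r) ∧ (r ∨ ¬r ∨ p ∨ ¬r ∨ ¬r)   — distribute ∨ over ∧
⇔ p ∨ ¬r   — simplify

p ∨ ¬r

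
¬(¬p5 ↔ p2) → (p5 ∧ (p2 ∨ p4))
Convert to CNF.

¬(¬p5 ↔ p2) → (p5 ∧ (p2 ∨ p4))
≡ ¬¬(¬p5 ↔ p2) ∨ (p5 ∧ (p2 ∨ p4))   [eliminate →]
≡ ¬¬((¬p5 → p2) ∧ (p2 → ¬p5)) ∨ (p5 ∧ (p2 ∨ p4))   [eliminate ↔]
≡ ¬¬((¬¬p5 ∨ p2) ∧ (p2 → ¬p5)) ∨ (p5 ∧ (p2 ∨ p4))   [eliminate →]
≡ ¬¬((¬¬p5 ∨ p2) ∧ (¬p2 ∨ ¬p5)) ∨ (p5 ∧ (p2 ∨ p4))   [eliminate →]
≡ ((¬¬p5 ∨ p2) ∧ (¬p2 ∨ ¬p5)) ∨ (p5 ∧ (p2 ∨ p4))   [double negation]
≡ ((p5 ∨ p2) ∧ (¬p2 ∨ ¬p5)) ∨ (p5 ∧ (p2 ∨ p4))   [double negation]
≡ (p5 ∨ p2 ∨ p5) ∧ (p5 ∨ p2 ∨ p2 ∨ p4) ∧ (¬p2 ∨ ¬p5 ∨ p5) ∧ (¬p2 ∨ ¬p5 ∨ p2 ∨ p4)   [distribute ∨ over ∧]
≡ p5 ∨ p2   [simplify]

p5 ∨ p2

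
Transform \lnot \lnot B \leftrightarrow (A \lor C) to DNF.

(\lnot B \land \lnot A \land \lnot C) \lor (A \land B) \lor (C \land B)

\lnot \lnot B \leftrightarrow (A \lor C)
≡ (\lnot \lnot B \to (A \lor C)) \land ((A \lor C) \to \lnot \lnot B)   (eliminate \leftrightarrow)
≡ (\lnot \lnot \lnot B \lor A \lor C) \land ((A \lor C) \to \lnot \lnot B)   (eliminate \to)
≡ (\lnot \lnot \lnot B \lor A \lor C) \land (\lnot (A \lor C) \lor \lnot \lnot B)   (eliminate \to)
≡ (\lnot B \lor A \lor C) \land (\lnot (A \lor C) \lor \lnot \lnot B)   (double negation)
≡ (\lnot B \lor A \lor C) \land ((\lnot A \land \lnot C) \lor \lnot \lnot B)   (De Morgan)
≡ (\lnot B \lor A \lor C) \land ((\lnot A \land \lnot C) \lor B)   (double negation)
≡ (\lnot B \land \lnot A \land \lnot C) \lor (\lnot B \land B) \lor (A \land \lnot A \land \lnot C) \lor (A \land B) \lor (C \land \lnot A \land \lnot C) \lor (C \land B)   (distribute \land over \lor)
≡ (\lnot B \land \lnot A \land \lnot C) \lor (A \land B) \lor (C \land B)   (simplify)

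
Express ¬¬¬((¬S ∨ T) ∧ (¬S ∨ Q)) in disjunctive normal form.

(S ∧ ¬T) ∨ (S ∧ ¬Q)

¬¬¬((¬S ∨ T) ∧ (¬S ∨ Q))
= ¬((¬S ∨ T) ∧ (¬S ∨ Q))   (double negation)
= ¬(¬S ∨ T) ∨ ¬(¬S ∨ Q)   (De Morgan)
= (¬¬S ∧ ¬T) ∨ ¬(¬S ∨ Q)   (De Morgan)
= (S ∧ ¬T) ∨ ¬(¬S ∨ Q)   (double negation)
= (S ∧ ¬T) ∨ (¬¬S ∧ ¬Q)   (De Morgan)
= (S ∧ ¬T) ∨ (S ∧ ¬Q)   (double negation)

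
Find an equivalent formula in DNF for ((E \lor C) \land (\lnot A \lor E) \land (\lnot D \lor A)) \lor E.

(C \land \lnot A \land \lnot D) \lor E

((E \lor C) \land (\lnot A \lor E) \land (\lnot D \lor A)) \lor E
≡ (E \land \lnot A \land \lnot D) \lor (E \land \lnot A \land A) \lor (E \land E \land \lnot D) \lor (E \land E \land A) \lor (C \land \lnot A \land \lnot D) \lor (C \land \lnot A \land A) \lor (C \land E \land \lnot D) \lor (C \land E \land A) \lor E   [distribute \land over \lor]
≡ (C \land \lnot A \land \lnot D) \lor E   [simplify]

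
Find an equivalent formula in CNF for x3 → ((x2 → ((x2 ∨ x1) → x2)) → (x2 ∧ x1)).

x3 → ((x2 → ((x2 ∨ x1) → x2)) → (x2 ∧ x1))
= ¬x3 ∨ ((x2 → ((x2 ∨ x1) → x2)) → (x2 ∧ x1))
= ¬x3 ∨ ¬(x2 → ((x2 ∨ x1) → x2)) ∨ (x2 ∧ x1)
= ¬x3 ∨ ¬(¬x2 ∨ ((x2 ∨ x1) → x2)) ∨ (x2 ∧ x1)
= ¬x3 ∨ ¬(¬x2 ∨ ¬(x2 ∨ x1) ∨ x2) ∨ (x2 ∧ x1)
= ¬x3 ∨ (¬¬x2 ∧ ¬¬(x2 ∨ x1) ∧ ¬x2) ∨ (x2 ∧ x1)
= ¬x3 ∨ (x2 ∧ ¬¬(x2 ∨ x1) ∧ ¬x2) ∨ (x2 ∧ x1)
= ¬x3 ∨ (x2 ∧ (x2 ∨ x1) ∧ ¬x2) ∨ (x2 ∧ x1)
= (¬x3 ∨ x2 ∨ x2) ∧ (¬x3 ∨ x2 ∨ x1) ∧ (¬x3 ∨ x2 ∨ x1 ∨ x2) ∧ (¬x3 ∨ x2 ∨ x1 ∨ x1) ∧ (¬x3 ∨ ¬x2 ∨ x2) ∧ (¬x3 ∨ ¬x2 ∨ x1)
= (¬x3 ∨ x2) ∧ (¬x3 ∨ ¬x2 ∨ x1)

(¬x3 ∨ x2) ∧ (¬x3 ∨ ¬x2 ∨ x1)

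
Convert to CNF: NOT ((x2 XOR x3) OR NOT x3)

NOT ((x2 XOR x3) OR NOT x3)
= NOT (((x2 OR x3) AND NOT (x2 AND x3)) OR NOT x3)   [expand XOR]
= NOT ((x2 OR x3) AND NOT (x2 AND x3)) AND NOT NOT x3   [De Morgan]
= (NOT (x2 OR x3) OR NOT NOT (x2 AND x3)) AND NOT NOT x3   [De Morgan]
= ((NOT x2 AND NOT x3) OR NOT NOT (x2 AND x3)) AND NOT NOT x3   [De Morgan]
= ((NOT x2 AND NOT x3) OR (x2 AND x3)) AND NOT NOT x3   [double negation]
= ((NOT x2 AND NOT x3) OR (x2 AND x3)) AND x3   [double negation]
= (NOT x2 OR x2) AND (NOT x2 OR x3) AND (NOT x3 OR x2) AND (NOT x3 OR x3) AND x3   [distribute OR over AND]
= (NOT x3 OR x2) AND x3   [simplify]

(NOT x3 OR x2) AND x3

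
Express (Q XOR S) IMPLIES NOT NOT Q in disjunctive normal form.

(Q XOR S) IMPLIES NOT NOT Q
≡ NOT (Q XOR S) OR NOT NOT Q
≡ NOT ((Q AND NOT S) OR (NOT Q AND S)) OR NOT NOT Q
≡ (NOT (Q AND NOT S) AND NOT (NOT Q AND S)) OR NOT NOT Q
≡ ((NOT Q OR NOT NOT S) AND NOT (NOT Q AND S)) OR NOT NOT Q
≡ ((NOT Q OR S) AND NOT (NOT Q AND S)) OR NOT NOT Q
≡ ((NOT Q OR S) AND (NOT NOT Q OR NOT S)) OR NOT NOT Q
≡ ((NOT Q OR S) AND (Q OR NOT S)) OR NOT NOT Q
≡ ((NOT Q OR S) AND (Q OR NOT S)) OR Q
≡ (NOT Q AND Q) OR (NOT Q AND NOT S) OR (S AND Q) OR (S AND NOT S) OR Q
≡ (NOT Q AND NOT S) OR Q

(NOT Q AND NOT S) OR Q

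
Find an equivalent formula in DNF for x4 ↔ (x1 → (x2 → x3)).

x4 ↔ (x1 → (x2 → x3))
≡ (x4 → (x1 → (x2 → x3))) ∧ ((x1 → (x2 → x3)) → x4)   — eliminate ↔
≡ (¬x4 ∨ (x1 → (x2 → x3))) ∧ ((x1 → (x2 → x3)) → x4)   — eliminate →
≡ (¬x4 ∨ ¬x1 ∨ (x2 → x3)) ∧ ((x1 → (x2 → x3)) → x4)   — eliminate →
≡ (¬x4 ∨ ¬x1 ∨ ¬x2 ∨ x3) ∧ ((x1 → (x2 → x3)) → x4)   — eliminate →
≡ (¬x4 ∨ ¬x1 ∨ ¬x2 ∨ x3) ∧ (¬(x1 → (x2 → x3)) ∨ x4)   — eliminate →
≡ (¬x4 ∨ ¬x1 ∨ ¬x2 ∨ x3) ∧ (¬(¬x1 ∨ (x2 → x3)) ∨ x4)   — eliminate →
≡ (¬x4 ∨ ¬x1 ∨ ¬x2 ∨ x3) ∧ (¬(¬x1 ∨ ¬x2 ∨ x3) ∨ x4)   — eliminate →
≡ (¬x4 ∨ ¬x1 ∨ ¬x2 ∨ x3) ∧ ((¬¬x1 ∧ ¬¬x2 ∧ ¬x3) ∨ x4)   — De Morgan
≡ (¬x4 ∨ ¬x1 ∨ ¬x2 ∨ x3) ∧ ((x1 ∧ ¬¬x2 ∧ ¬x3) ∨ x4)   — double negation
≡ (¬x4 ∨ ¬x1 ∨ ¬x2 ∨ x3) ∧ ((x1 ∧ x2 ∧ ¬x3) ∨ x4)   — double negation
≡ (¬x4 ∧ x1 ∧ x2 ∧ ¬x3) ∨ (¬x4 ∧ x4) ∨ (¬x1 ∧ x1 ∧ x2 ∧ ¬x3) ∨ (¬x1 ∧ x4) ∨ (¬x2 ∧ x1 ∧ x2 ∧ ¬x3) ∨ (¬x2 ∧ x4) ∨ (x3 ∧ x1 ∧ x2 ∧ ¬x3) ∨ (x3 ∧ x4)   — distribute ∧ over ∨
≡ (¬x4 ∧ x1 ∧ x2 ∧ ¬x3) ∨ (¬x1 ∧ x4) ∨ (¬x2 ∧ x4) ∨ (x3 ∧ x4)   — simplify

(¬x4 ∧ x1 ∧ x2 ∧ ¬x3) ∨ (¬x1 ∧ x4) ∨ (¬x2 ∧ x4) ∨ (x3 ∧ x4)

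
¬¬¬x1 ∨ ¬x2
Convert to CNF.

¬x1 ∨ ¬x2

¬¬¬x1 ∨ ¬x2
= ¬x1 ∨ ¬x2   [double negation]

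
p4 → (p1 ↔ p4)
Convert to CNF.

¬p4 ∨ p1

p4 → (p1 ↔ p4)
= ¬p4 ∨ (p1 ↔ p4)   — eliminate →
= ¬p4 ∨ ((p1 → p4) ∧ (p4 → p1))   — eliminate ↔
= ¬p4 ∨ ((¬p1 ∨ p4) ∧ (p4 → p1))   — eliminate →
= ¬p4 ∨ ((¬p1 ∨ p4) ∧ (¬p4 ∨ p1))   — eliminate →
= (¬p4 ∨ ¬p1 ∨ p4) ∧ (¬p4 ∨ ¬p4 ∨ p1)   — distribute ∨ over ∧
= ¬p4 ∨ p1   — simplify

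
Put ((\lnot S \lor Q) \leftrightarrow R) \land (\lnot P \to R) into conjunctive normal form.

(S \lor R) \land (\lnot Q \lor R) \land (\lnot R \lor \lnot S \lor Q) \land (P \lor R)

((\lnot S \lor Q) \leftrightarrow R) \land (\lnot P \to R)
= ((\lnot S \lor Q) \to R) \land (R \to (\lnot S \lor Q)) \land (\lnot P \to R)   (eliminate \leftrightarrow)
= (\lnot (\lnot S \lor Q) \lor R) \land (R \to (\lnot S \lor Q)) \land (\lnot P \to R)   (eliminate \to)
= (\lnot (\lnot S \lor Q) \lor R) \land (\lnot R \lor \lnot S \lor Q) \land (\lnot P \to R)   (eliminate \to)
= (\lnot (\lnot S \lor Q) \lor R) \land (\lnot R \lor \lnot S \lor Q) \land (\lnot \lnot P \lor R)   (eliminate \to)
= ((\lnot \lnot S \land \lnot Q) \lor R) \land (\lnot R \lor \lnot S \lor Q) \land (\lnot \lnot P \lor R)   (De Morgan)
= ((S \land \lnot Q) \lor R) \land (\lnot R \lor \lnot S \lor Q) \land (\lnot \lnot P \lor R)   (double negation)
= ((S \land \lnot Q) \lor R) \land (\lnot R \lor \lnot S \lor Q) \land (P \lor R)   (double negation)
= (S \lor R) \land (\lnot Q \lor R) \land (\lnot R \lor \lnot S \lor Q) \land (P \lor R)   (distribute \lor over \land)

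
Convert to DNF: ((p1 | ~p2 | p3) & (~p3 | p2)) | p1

((p1 | ~p2 | p3) & (~p3 | p2)) | p1
≡ (p1 & ~p3) | (p1 & p2) | (~p2 & ~p3) | (~p2 & p2) | (p3 & ~p3) | (p3 & p2) | p1   [distribute & over |]
≡ (~p2 & ~p3) | (p3 & p2) | p1   [simplify]

(~p2 & ~p3) | (p3 & p2) | p1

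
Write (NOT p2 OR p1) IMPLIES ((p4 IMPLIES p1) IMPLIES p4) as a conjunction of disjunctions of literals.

(p2 OR p4) AND (NOT p1 OR p4)

(NOT p2 OR p1) IMPLIES ((p4 IMPLIES p1) IMPLIES p4)
⇔ NOT (NOT p2 OR p1) OR ((p4 IMPLIES p1) IMPLIES p4)   [eliminate IMPLIES]
⇔ NOT (NOT p2 OR p1) OR NOT (p4 IMPLIES p1) OR p4   [eliminate IMPLIES]
⇔ NOT (NOT p2 OR p1) OR NOT (NOT p4 OR p1) OR p4   [eliminate IMPLIES]
⇔ (NOT NOT p2 AND NOT p1) OR NOT (NOT p4 OR p1) OR p4   [De Morgan]
⇔ (p2 AND NOT p1) OR NOT (NOT p4 OR p1) OR p4   [double negation]
⇔ (p2 AND NOT p1) OR (NOT NOT p4 AND NOT p1) OR p4   [De Morgan]
⇔ (p2 AND NOT p1) OR (p4 AND NOT p1) OR p4   [double negation]
⇔ (p2 OR p4 OR p4) AND (p2 OR NOT p1 OR p4) AND (NOT p1 OR p4 OR p4) AND (NOT p1 OR NOT p1 OR p4)   [distribute OR over AND]
⇔ (p2 OR p4) AND (NOT p1 OR p4)   [simplify]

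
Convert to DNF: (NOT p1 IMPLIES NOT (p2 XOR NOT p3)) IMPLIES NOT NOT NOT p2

(NOT p1 AND p2 AND p3) OR NOT p2

(NOT p1 IMPLIES NOT (p2 XOR NOT p3)) IMPLIES NOT NOT NOT p2
⇔ NOT (NOT p1 IMPLIES NOT (p2 XOR NOT p3)) OR NOT NOT NOT p2   — eliminate IMPLIES
⇔ NOT (NOT NOT p1 OR NOT (p2 XOR NOT p3)) OR NOT NOT NOT p2   — eliminate IMPLIES
⇔ NOT (NOT NOT p1 OR NOT ((p2 AND NOT NOT p3) OR (NOT p2 AND NOT p3))) OR NOT NOT NOT p2   — expand XOR
⇔ (NOT NOT NOT p1 AND NOT NOT ((p2 AND NOT NOT p3) OR (NOT p2 AND NOT p3))) OR NOT NOT NOT p2   — De Morgan
⇔ (NOT p1 AND NOT NOT ((p2 AND NOT NOT p3) OR (NOT p2 AND NOT p3))) OR NOT NOT NOT p2   — double negation
⇔ (NOT p1 AND ((p2 AND NOT NOT p3) OR (NOT p2 AND NOT p3))) OR NOT NOT NOT p2   — double negation
⇔ (NOT p1 AND ((p2 AND p3) OR (NOT p2 AND NOT p3))) OR NOT NOT NOT p2   — double negation
⇔ (NOT p1 AND ((p2 AND p3) OR (NOT p2 AND NOT p3))) OR NOT p2   — double negation
⇔ (NOT p1 AND p2 AND p3) OR (NOT p1 AND NOT p2 AND NOT p3) OR NOT p2   — distribute AND over OR
⇔ (NOT p1 AND p2 AND p3) OR NOT p2   — simplify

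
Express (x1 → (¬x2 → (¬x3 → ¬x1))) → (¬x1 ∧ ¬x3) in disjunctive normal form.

(x1 ∧ ¬x2 ∧ ¬x3) ∨ (¬x1 ∧ ¬x3)

(x1 → (¬x2 → (¬x3 → ¬x1))) → (¬x1 ∧ ¬x3)
≡ ¬(x1 → (¬x2 → (¬x3 → ¬x1))) ∨ (¬x1 ∧ ¬x3)   (eliminate →)
≡ ¬(¬x1 ∨ (¬x2 → (¬x3 → ¬x1))) ∨ (¬x1 ∧ ¬x3)   (eliminate →)
≡ ¬(¬x1 ∨ ¬¬x2 ∨ (¬x3 → ¬x1)) ∨ (¬x1 ∧ ¬x3)   (eliminate →)
≡ ¬(¬x1 ∨ ¬¬x2 ∨ ¬¬x3 ∨ ¬x1) ∨ (¬x1 ∧ ¬x3)   (eliminate →)
≡ (¬¬x1 ∧ ¬¬¬x2 ∧ ¬¬¬x3 ∧ ¬¬x1) ∨ (¬x1 ∧ ¬x3)   (De Morgan)
≡ (x1 ∧ ¬¬¬x2 ∧ ¬¬¬x3 ∧ ¬¬x1) ∨ (¬x1 ∧ ¬x3)   (double negation)
≡ (x1 ∧ ¬x2 ∧ ¬¬¬x3 ∧ ¬¬x1) ∨ (¬x1 ∧ ¬x3)   (double negation)
≡ (x1 ∧ ¬x2 ∧ ¬x3 ∧ ¬¬x1) ∨ (¬x1 ∧ ¬x3)   (double negation)
≡ (x1 ∧ ¬x2 ∧ ¬x3 ∧ x1) ∨ (¬x1 ∧ ¬x3)   (double negation)
≡ (x1 ∧ ¬x2 ∧ ¬x3) ∨ (¬x1 ∧ ¬x3)   (simplify)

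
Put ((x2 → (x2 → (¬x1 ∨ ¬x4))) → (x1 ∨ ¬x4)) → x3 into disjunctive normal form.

((x2 → (x2 → (¬x1 ∨ ¬x4))) → (x1 ∨ ¬x4)) → x3
≡ ¬((x2 → (x2 → (¬x1 ∨ ¬x4))) → (x1 ∨ ¬x4)) ∨ x3
≡ ¬(¬(x2 → (x2 → (¬x1 ∨ ¬x4))) ∨ x1 ∨ ¬x4) ∨ x3
≡ ¬(¬(¬x2 ∨ (x2 → (¬x1 ∨ ¬x4))) ∨ x1 ∨ ¬x4) ∨ x3
≡ ¬(¬(¬x2 ∨ ¬x2 ∨ ¬x1 ∨ ¬x4) ∨ x1 ∨ ¬x4) ∨ x3
≡ (¬¬(¬x2 ∨ ¬x2 ∨ ¬x1 ∨ ¬x4) ∧ ¬x1 ∧ ¬¬x4) ∨ x3
≡ ((¬x2 ∨ ¬x2 ∨ ¬x1 ∨ ¬x4) ∧ ¬x1 ∧ ¬¬x4) ∨ x3
≡ ((¬x2 ∨ ¬x2 ∨ ¬x1 ∨ ¬x4) ∧ ¬x1 ∧ x4) ∨ x3
≡ (¬x2 ∧ ¬x1 ∧ x4) ∨ (¬x2 ∧ ¬x1 ∧ x4) ∨ (¬x1 ∧ ¬x1 ∧ x4) ∨ (¬x4 ∧ ¬x1 ∧ x4) ∨ x3
≡ (¬x1 ∧ x4) ∨ x3

(¬x1 ∧ x4) ∨ x3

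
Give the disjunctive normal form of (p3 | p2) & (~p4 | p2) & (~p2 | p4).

(p3 & ~p4 & ~p2) | (p2 & p4)

(p3 | p2) & (~p4 | p2) & (~p2 | p4)
≡ (p3 & ~p4 & ~p2) | (p3 & ~p4 & p4) | (p3 & p2 & ~p2) | (p3 & p2 & p4) | (p2 & ~p4 & ~p2) | (p2 & ~p4 & p4) | (p2 & p2 & ~p2) | (p2 & p2 & p4)   (distribute & over |)
≡ (p3 & ~p4 & ~p2) | (p2 & p4)   (simplify)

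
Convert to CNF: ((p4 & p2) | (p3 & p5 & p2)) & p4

p2 & p4

((p4 & p2) | (p3 & p5 & p2)) & p4
= (p4 | p3) & (p4 | p5) & (p4 | p2) & (p2 | p3) & (p2 | p5) & (p2 | p2) & p4   [distribute | over &]
= p2 & p4   [simplify]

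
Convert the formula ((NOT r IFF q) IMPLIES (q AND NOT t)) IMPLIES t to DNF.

(r AND NOT q) OR t

((NOT r IFF q) IMPLIES (q AND NOT t)) IMPLIES t
= NOT ((NOT r IFF q) IMPLIES (q AND NOT t)) OR t   (eliminate IMPLIES)
= NOT (NOT (NOT r IFF q) OR (q AND NOT t)) OR t   (eliminate IMPLIES)
= NOT (NOT ((NOT r IMPLIES q) AND (q IMPLIES NOT r)) OR (q AND NOT t)) OR t   (eliminate IFF)
= NOT (NOT ((NOT NOT r OR q) AND (q IMPLIES NOT r)) OR (q AND NOT t)) OR t   (eliminate IMPLIES)
= NOT (NOT ((NOT NOT r OR q) AND (NOT q OR NOT r)) OR (q AND NOT t)) OR t   (eliminate IMPLIES)
= (NOT NOT ((NOT NOT r OR q) AND (NOT q OR NOT r)) AND NOT (q AND NOT t)) OR t   (De Morgan)
= ((NOT NOT r OR q) AND (NOT q OR NOT r) AND NOT (q AND NOT t)) OR t   (double negation)
= ((r OR q) AND (NOT q OR NOT r) AND NOT (q AND NOT t)) OR t   (double negation)
= ((r OR q) AND (NOT q OR NOT r) AND (NOT q OR NOT NOT t)) OR t   (De Morgan)
= ((r OR q) AND (NOT q OR NOT r) AND (NOT q OR t)) OR t   (double negation)
= (r AND NOT q AND NOT q) OR (r AND NOT q AND t) OR (r AND NOT r AND NOT q) OR (r AND NOT r AND t) OR (q AND NOT q AND NOT q) OR (q AND NOT q AND t) OR (q AND NOT r AND NOT q) OR (q AND NOT r AND t) OR t   (distribute AND over OR)
= (r AND NOT q) OR t   (simplify)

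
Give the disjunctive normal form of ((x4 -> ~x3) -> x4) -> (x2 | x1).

((x4 -> ~x3) -> x4) -> (x2 | x1)
≡ ~((x4 -> ~x3) -> x4) | x2 | x1   [eliminate ->]
≡ ~(~(x4 -> ~x3) | x4) | x2 | x1   [eliminate ->]
≡ ~(~(~x4 | ~x3) | x4) | x2 | x1   [eliminate ->]
≡ (~~(~x4 | ~x3) & ~x4) | x2 | x1   [De Morgan]
≡ ((~x4 | ~x3) & ~x4) | x2 | x1   [double negation]
≡ (~x4 & ~x4) | (~x3 & ~x4) | x2 | x1   [distribute & over |]
≡ ~x4 | x2 | x1   [simplify]

~x4 | x2 | x1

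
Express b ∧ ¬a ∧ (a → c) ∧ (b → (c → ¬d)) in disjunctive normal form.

(b ∧ ¬a ∧ ¬c) ∨ (b ∧ ¬a ∧ ¬d)

b ∧ ¬a ∧ (a → c) ∧ (b → (c → ¬d))
⇔ b ∧ ¬a ∧ (¬a ∨ c) ∧ (b → (c → ¬d))   (eliminate →)
⇔ b ∧ ¬a ∧ (¬a ∨ c) ∧ (¬b ∨ (c → ¬d))   (eliminate →)
⇔ b ∧ ¬a ∧ (¬a ∨ c) ∧ (¬b ∨ ¬c ∨ ¬d)   (eliminate →)
⇔ (b ∧ ¬a ∧ ¬a ∧ ¬b) ∨ (b ∧ ¬a ∧ ¬a ∧ ¬c) ∨ (b ∧ ¬a ∧ ¬a ∧ ¬d) ∨ (b ∧ ¬a ∧ c ∧ ¬b) ∨ (b ∧ ¬a ∧ c ∧ ¬c) ∨ (b ∧ ¬a ∧ c ∧ ¬d)   (distribute ∧ over ∨)
⇔ (b ∧ ¬a ∧ ¬c) ∨ (b ∧ ¬a ∧ ¬d)   (simplify)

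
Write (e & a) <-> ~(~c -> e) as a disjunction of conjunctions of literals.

(~e & c) | (~a & c) | (~a & e)

(e & a) <-> ~(~c -> e)
≡ ((e & a) -> ~(~c -> e)) & (~(~c -> e) -> (e & a))   (eliminate <->)
≡ (~(e & a) | ~(~c -> e)) & (~(~c -> e) -> (e & a))   (eliminate ->)
≡ (~(e & a) | ~(~~c | e)) & (~(~c -> e) -> (e & a))   (eliminate ->)
≡ (~(e & a) | ~(~~c | e)) & (~~(~c -> e) | (e & a))   (eliminate ->)
≡ (~(e & a) | ~(~~c | e)) & (~~(~~c | e) | (e & a))   (eliminate ->)
≡ (~e | ~a | ~(~~c | e)) & (~~(~~c | e) | (e & a))   (De Morgan)
≡ (~e | ~a | (~~~c & ~e)) & (~~(~~c | e) | (e & a))   (De Morgan)
≡ (~e | ~a | (~c & ~e)) & (~~(~~c | e) | (e & a))   (double negation)
≡ (~e | ~a | (~c & ~e)) & (~~c | e | (e & a))   (double negation)
≡ (~e | ~a | (~c & ~e)) & (c | e | (e & a))   (double negation)
≡ (~e & c) | (~e & e) | (~e & e & a) | (~a & c) | (~a & e) | (~a & e & a) | (~c & ~e & c) | (~c & ~e & e) | (~c & ~e & e & a)   (distribute & over |)
≡ (~e & c) | (~a & c) | (~a & e)   (simplify)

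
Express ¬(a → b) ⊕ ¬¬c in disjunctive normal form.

¬(a → b) ⊕ ¬¬c
= (¬(a → b) ∧ ¬¬¬c) ∨ (¬¬(a → b) ∧ ¬¬c)   (expand ⊕)
= (¬(¬a ∨ b) ∧ ¬¬¬c) ∨ (¬¬(a → b) ∧ ¬¬c)   (eliminate →)
= (¬(¬a ∨ b) ∧ ¬¬¬c) ∨ (¬¬(¬a ∨ b) ∧ ¬¬c)   (eliminate →)
= (¬¬a ∧ ¬b ∧ ¬¬¬c) ∨ (¬¬(¬a ∨ b) ∧ ¬¬c)   (De Morgan)
= (a ∧ ¬b ∧ ¬¬¬c) ∨ (¬¬(¬a ∨ b) ∧ ¬¬c)   (double negation)
= (a ∧ ¬b ∧ ¬c) ∨ (¬¬(¬a ∨ b) ∧ ¬¬c)   (double negation)
= (a ∧ ¬b ∧ ¬c) ∨ ((¬a ∨ b) ∧ ¬¬c)   (double negation)
= (a ∧ ¬b ∧ ¬c) ∨ ((¬a ∨ b) ∧ c)   (double negation)
= (a ∧ ¬b ∧ ¬c) ∨ (¬a ∧ c) ∨ (b ∧ c)   (distribute ∧ over ∨)

(a ∧ ¬b ∧ ¬c) ∨ (¬a ∧ c) ∨ (b ∧ c)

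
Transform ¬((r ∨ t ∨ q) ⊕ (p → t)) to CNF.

(¬r ∨ ¬p ∨ t) ∧ (¬q ∨ ¬p ∨ t) ∧ (p ∨ r ∨ t ∨ q)

¬((r ∨ t ∨ q) ⊕ (p → t))
= ¬((r ∨ t ∨ q ∨ (p → t)) ∧ ¬((r ∨ t ∨ q) ∧ (p → t)))   [expand ⊕]
= ¬((r ∨ t ∨ q ∨ ¬p ∨ t) ∧ ¬((r ∨ t ∨ q) ∧ (p → t)))   [eliminate →]
= ¬((r ∨ t ∨ q ∨ ¬p ∨ t) ∧ ¬((r ∨ t ∨ q) ∧ (¬p ∨ t)))   [eliminate →]
= ¬(r ∨ t ∨ q ∨ ¬p ∨ t) ∨ ¬¬((r ∨ t ∨ q) ∧ (¬p ∨ t))   [De Morgan]
= (¬r ∧ ¬t ∧ ¬q ∧ ¬¬p ∧ ¬t) ∨ ¬¬((r ∨ t ∨ q) ∧ (¬p ∨ t))   [De Morgan]
= (¬r ∧ ¬t ∧ ¬q ∧ p ∧ ¬t) ∨ ¬¬((r ∨ t ∨ q) ∧ (¬p ∨ t))   [double negation]
= (¬r ∧ ¬t ∧ ¬q ∧ p ∧ ¬t) ∨ ((r ∨ t ∨ q) ∧ (¬p ∨ t))   [double negation]
= (¬r ∨ r ∨ t ∨ q) ∧ (¬r ∨ ¬p ∨ t) ∧ (¬t ∨ r ∨ t ∨ q) ∧ (¬t ∨ ¬p ∨ t) ∧ (¬q ∨ r ∨ t ∨ q) ∧ (¬q ∨ ¬p ∨ t) ∧ (p ∨ r ∨ t ∨ q) ∧ (p ∨ ¬p ∨ t) ∧ (¬t ∨ r ∨ t ∨ q) ∧ (¬t ∨ ¬p ∨ t)   [distribute ∨ over ∧]
= (¬r ∨ ¬p ∨ t) ∧ (¬q ∨ ¬p ∨ t) ∧ (p ∨ r ∨ t ∨ q)   [simplify]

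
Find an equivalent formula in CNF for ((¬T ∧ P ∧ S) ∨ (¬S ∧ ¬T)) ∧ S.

((¬T ∧ P ∧ S) ∨ (¬S ∧ ¬T)) ∧ S
≡ (¬T ∨ ¬S) ∧ (¬T ∨ ¬T) ∧ (P ∨ ¬S) ∧ (P ∨ ¬T) ∧ (S ∨ ¬S) ∧ (S ∨ ¬T) ∧ S   — distribute ∨ over ∧
≡ ¬T ∧ (P ∨ ¬S) ∧ S   — simplify

¬T ∧ (P ∨ ¬S) ∧ S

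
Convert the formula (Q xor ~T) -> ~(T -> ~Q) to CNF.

T | Q

(Q xor ~T) -> ~(T -> ~Q)
⇔ ~(Q xor ~T) | ~(T -> ~Q)
⇔ ~((Q | ~T) & ~(Q & ~T)) | ~(T -> ~Q)
⇔ ~((Q | ~T) & ~(Q & ~T)) | ~(~T | ~Q)
⇔ ~(Q | ~T) | ~~(Q & ~T) | ~(~T | ~Q)
⇔ (~Q & ~~T) | ~~(Q & ~T) | ~(~T | ~Q)
⇔ (~Q & T) | ~~(Q & ~T) | ~(~T | ~Q)
⇔ (~Q & T) | (Q & ~T) | ~(~T | ~Q)
⇔ (~Q & T) | (Q & ~T) | (~~T & ~~Q)
⇔ (~Q & T) | (Q & ~T) | (T & ~~Q)
⇔ (~Q & T) | (Q & ~T) | (T & Q)
⇔ (~Q | Q | T) & (~Q | Q | Q) & (~Q | ~T | T) & (~Q | ~T | Q) & (T | Q | T) & (T | Q | Q) & (T | ~T | T) & (T | ~T | Q)
⇔ T | Q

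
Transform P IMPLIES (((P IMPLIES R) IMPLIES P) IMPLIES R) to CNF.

NOT P OR R

P IMPLIES (((P IMPLIES R) IMPLIES P) IMPLIES R)
≡ NOT P OR (((P IMPLIES R) IMPLIES P) IMPLIES R)   — eliminate IMPLIES
≡ NOT P OR NOT ((P IMPLIES R) IMPLIES P) OR R   — eliminate IMPLIES
≡ NOT P OR NOT (NOT (P IMPLIES R) OR P) OR R   — eliminate IMPLIES
≡ NOT P OR NOT (NOT (NOT P OR R) OR P) OR R   — eliminate IMPLIES
≡ NOT P OR (NOT NOT (NOT P OR R) AND NOT P) OR R   — De Morgan
≡ NOT P OR ((NOT P OR R) AND NOT P) OR R   — double negation
≡ (NOT P OR NOT P OR R OR R) AND (NOT P OR NOT P OR R)   — distribute OR over AND
≡ NOT P OR R   — simplify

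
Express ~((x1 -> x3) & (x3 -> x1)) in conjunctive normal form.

(x1 | x3) & (~x3 | ~x1)

~((x1 -> x3) & (x3 -> x1))
⇔ ~((~x1 | x3) & (x3 -> x1))   [eliminate ->]
⇔ ~((~x1 | x3) & (~x3 | x1))   [eliminate ->]
⇔ ~(~x1 | x3) | ~(~x3 | x1)   [De Morgan]
⇔ (~~x1 & ~x3) | ~(~x3 | x1)   [De Morgan]
⇔ (x1 & ~x3) | ~(~x3 | x1)   [double negation]
⇔ (x1 & ~x3) | (~~x3 & ~x1)   [De Morgan]
⇔ (x1 & ~x3) | (x3 & ~x1)   [double negation]
⇔ (x1 | x3) & (x1 | ~x1) & (~x3 | x3) & (~x3 | ~x1)   [distribute | over &]
⇔ (x1 | x3) & (~x3 | ~x1)   [simplify]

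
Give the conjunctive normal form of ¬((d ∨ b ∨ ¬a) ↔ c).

(d ∨ b ∨ ¬a ∨ c) ∧ (¬c ∨ ¬d) ∧ (¬c ∨ ¬b) ∧ (¬c ∨ a)

¬((d ∨ b ∨ ¬a) ↔ c)
⇔ ¬(((d ∨ b ∨ ¬a) → c) ∧ (c → (d ∨ b ∨ ¬a)))   [eliminate ↔]
⇔ ¬((¬(d ∨ b ∨ ¬a) ∨ c) ∧ (c → (d ∨ b ∨ ¬a)))   [eliminate →]
⇔ ¬((¬(d ∨ b ∨ ¬a) ∨ c) ∧ (¬c ∨ d ∨ b ∨ ¬a))   [eliminate →]
⇔ ¬(¬(d ∨ b ∨ ¬a) ∨ c) ∨ ¬(¬c ∨ d ∨ b ∨ ¬a)   [De Morgan]
⇔ (¬¬(d ∨ b ∨ ¬a) ∧ ¬c) ∨ ¬(¬c ∨ d ∨ b ∨ ¬a)   [De Morgan]
⇔ ((d ∨ b ∨ ¬a) ∧ ¬c) ∨ ¬(¬c ∨ d ∨ b ∨ ¬a)   [double negation]
⇔ ((d ∨ b ∨ ¬a) ∧ ¬c) ∨ (¬¬c ∧ ¬d ∧ ¬b ∧ ¬¬a)   [De Morgan]
⇔ ((d ∨ b ∨ ¬a) ∧ ¬c) ∨ (c ∧ ¬d ∧ ¬b ∧ ¬¬a)   [double negation]
⇔ ((d ∨ b ∨ ¬a) ∧ ¬c) ∨ (c ∧ ¬d ∧ ¬b ∧ a)   [double negation]
⇔ (d ∨ b ∨ ¬a ∨ c) ∧ (d ∨ b ∨ ¬a ∨ ¬d) ∧ (d ∨ b ∨ ¬a ∨ ¬b) ∧ (d ∨ b ∨ ¬a ∨ a) ∧ (¬c ∨ c) ∧ (¬c ∨ ¬d) ∧ (¬c ∨ ¬b) ∧ (¬c ∨ a)   [distribute ∨ over ∧]
⇔ (d ∨ b ∨ ¬a ∨ c) ∧ (¬c ∨ ¬d) ∧ (¬c ∨ ¬b) ∧ (¬c ∨ a)   [simplify]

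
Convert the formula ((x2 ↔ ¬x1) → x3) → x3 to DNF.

(¬x2 ∧ x1 ∧ ¬x3) ∨ (¬x1 ∧ x2 ∧ ¬x3) ∨ x3

((x2 ↔ ¬x1) → x3) → x3
≡ ¬((x2 ↔ ¬x1) → x3) ∨ x3   (eliminate →)
≡ ¬(¬(x2 ↔ ¬x1) ∨ x3) ∨ x3   (eliminate →)
≡ ¬(¬((x2 → ¬x1) ∧ (¬x1 → x2)) ∨ x3) ∨ x3   (eliminate ↔)
≡ ¬(¬((¬x2 ∨ ¬x1) ∧ (¬x1 → x2)) ∨ x3) ∨ x3   (eliminate →)
≡ ¬(¬((¬x2 ∨ ¬x1) ∧ (¬¬x1 ∨ x2)) ∨ x3) ∨ x3   (eliminate →)
≡ (¬¬((¬x2 ∨ ¬x1) ∧ (¬¬x1 ∨ x2)) ∧ ¬x3) ∨ x3   (De Morgan)
≡ ((¬x2 ∨ ¬x1) ∧ (¬¬x1 ∨ x2) ∧ ¬x3) ∨ x3   (double negation)
≡ ((¬x2 ∨ ¬x1) ∧ (x1 ∨ x2) ∧ ¬x3) ∨ x3   (double negation)
≡ (¬x2 ∧ x1 ∧ ¬x3) ∨ (¬x2 ∧ x2 ∧ ¬x3) ∨ (¬x1 ∧ x1 ∧ ¬x3) ∨ (¬x1 ∧ x2 ∧ ¬x3) ∨ x3   (distribute ∧ over ∨)
≡ (¬x2 ∧ x1 ∧ ¬x3) ∨ (¬x1 ∧ x2 ∧ ¬x3) ∨ x3   (simplify)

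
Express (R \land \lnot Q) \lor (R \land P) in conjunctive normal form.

R \land (\lnot Q \lor P)

(R \land \lnot Q) \lor (R \land P)
≡ (R \lor R) \land (R \lor P) \land (\lnot Q \lor R) \land (\lnot Q \lor P)   [distribute \lor over \land]
≡ R \land (\lnot Q \lor P)   [simplify]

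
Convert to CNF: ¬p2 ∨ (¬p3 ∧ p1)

¬p2 ∨ (¬p3 ∧ p1)
≡ (¬p2 ∨ ¬p3) ∧ (¬p2 ∨ p1)   [distribute ∨ over ∧]

(¬p2 ∨ ¬p3) ∧ (¬p2 ∨ p1)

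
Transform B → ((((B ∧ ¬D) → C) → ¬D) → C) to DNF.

¬B ∨ D ∨ C

B → ((((B ∧ ¬D) → C) → ¬D) → C)
= ¬B ∨ ((((B ∧ ¬D) → C) → ¬D) → C)   — eliminate →
= ¬B ∨ ¬(((B ∧ ¬D) → C) → ¬D) ∨ C   — eliminate →
= ¬B ∨ ¬(¬((B ∧ ¬D) → C) ∨ ¬D) ∨ C   — eliminate →
= ¬B ∨ ¬(¬(¬(B ∧ ¬D) ∨ C) ∨ ¬D) ∨ C   — eliminate →
= ¬B ∨ (¬¬(¬(B ∧ ¬D) ∨ C) ∧ ¬¬D) ∨ C   — De Morgan
= ¬B ∨ ((¬(B ∧ ¬D) ∨ C) ∧ ¬¬D) ∨ C   — double negation
= ¬B ∨ ((¬B ∨ ¬¬D ∨ C) ∧ ¬¬D) ∨ C   — De Morgan
= ¬B ∨ ((¬B ∨ D ∨ C) ∧ ¬¬D) ∨ C   — double negation
= ¬B ∨ ((¬B ∨ D ∨ C) ∧ D) ∨ C   — double negation
= ¬B ∨ (¬B ∧ D) ∨ (D ∧ D) ∨ (C ∧ D) ∨ C   — distribute ∧ over ∨
= ¬B ∨ D ∨ C   — simplify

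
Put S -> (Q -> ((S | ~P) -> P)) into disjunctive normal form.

~S | ~Q | P

S -> (Q -> ((S | ~P) -> P))
= ~S | (Q -> ((S | ~P) -> P))   (eliminate ->)
= ~S | ~Q | ((S | ~P) -> P)   (eliminate ->)
= ~S | ~Q | ~(S | ~P) | P   (eliminate ->)
= ~S | ~Q | (~S & ~~P) | P   (De Morgan)
= ~S | ~Q | (~S & P) | P   (double negation)
= ~S | ~Q | P   (simplify)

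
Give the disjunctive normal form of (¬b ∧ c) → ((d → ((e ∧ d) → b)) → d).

b ∨ ¬c ∨ d

(¬b ∧ c) → ((d → ((e ∧ d) → b)) → d)
= ¬(¬b ∧ c) ∨ ((d → ((e ∧ d) → b)) → d)   [eliminate →]
= ¬(¬b ∧ c) ∨ ¬(d → ((e ∧ d) → b)) ∨ d   [eliminate →]
= ¬(¬b ∧ c) ∨ ¬(¬d ∨ ((e ∧ d) → b)) ∨ d   [eliminate →]
= ¬(¬b ∧ c) ∨ ¬(¬d ∨ ¬(e ∧ d) ∨ b) ∨ d   [eliminate →]
= ¬¬b ∨ ¬c ∨ ¬(¬d ∨ ¬(e ∧ d) ∨ b) ∨ d   [De Morgan]
= b ∨ ¬c ∨ ¬(¬d ∨ ¬(e ∧ d) ∨ b) ∨ d   [double negation]
= b ∨ ¬c ∨ (¬¬d ∧ ¬¬(e ∧ d) ∧ ¬b) ∨ d   [De Morgan]
= b ∨ ¬c ∨ (d ∧ ¬¬(e ∧ d) ∧ ¬b) ∨ d   [double negation]
= b ∨ ¬c ∨ (d ∧ e ∧ d ∧ ¬b) ∨ d   [double negation]
= b ∨ ¬c ∨ d   [simplify]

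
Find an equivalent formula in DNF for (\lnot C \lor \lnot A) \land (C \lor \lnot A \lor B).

(\lnot C \land B) \lor \lnot A

(\lnot C \lor \lnot A) \land (C \lor \lnot A \lor B)
= (\lnot C \land C) \lor (\lnot C \land \lnot A) \lor (\lnot C \land B) \lor (\lnot A \land C) \lor (\lnot A \land \lnot A) \lor (\lnot A \land B)
= (\lnot C \land B) \lor \lnot A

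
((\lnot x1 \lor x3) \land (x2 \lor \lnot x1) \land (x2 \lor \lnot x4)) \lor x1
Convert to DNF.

(\lnot x1 \land x2) \lor (\lnot x1 \land \lnot x4) \lor (x3 \land x2) \lor x1

((\lnot x1 \lor x3) \land (x2 \lor \lnot x1) \land (x2 \lor \lnot x4)) \lor x1
≡ (\lnot x1 \land x2 \land x2) \lor (\lnot x1 \land x2 \land \lnot x4) \lor (\lnot x1 \land \lnot x1 \land x2) \lor (\lnot x1 \land \lnot x1 \land \lnot x4) \lor (x3 \land x2 \land x2) \lor (x3 \land x2 \land \lnot x4) \lor (x3 \land \lnot x1 \land x2) \lor (x3 \land \lnot x1 \land \lnot x4) \lor x1   [distribute \land over \lor]
≡ (\lnot x1 \land x2) \lor (\lnot x1 \land \lnot x4) \lor (x3 \land x2) \lor x1   [simplify]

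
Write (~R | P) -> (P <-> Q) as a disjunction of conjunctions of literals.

(R & ~P) | (~P & ~Q) | (Q & P)

(~R | P) -> (P <-> Q)
= ~(~R | P) | (P <-> Q)   (eliminate ->)
= ~(~R | P) | ((P -> Q) & (Q -> P))   (eliminate <->)
= ~(~R | P) | ((~P | Q) & (Q -> P))   (eliminate ->)
= ~(~R | P) | ((~P | Q) & (~Q | P))   (eliminate ->)
= (~~R & ~P) | ((~P | Q) & (~Q | P))   (De Morgan)
= (R & ~P) | ((~P | Q) & (~Q | P))   (double negation)
= (R & ~P) | (~P & ~Q) | (~P & P) | (Q & ~Q) | (Q & P)   (distribute & over |)
= (R & ~P) | (~P & ~Q) | (Q & P)   (simplify)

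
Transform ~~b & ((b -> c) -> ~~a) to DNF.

(b & ~c) | (b & a)

~~b & ((b -> c) -> ~~a)
⇔ ~~b & (~(b -> c) | ~~a)   (eliminate ->)
⇔ ~~b & (~(~b | c) | ~~a)   (eliminate ->)
⇔ b & (~(~b | c) | ~~a)   (double negation)
⇔ b & ((~~b & ~c) | ~~a)   (De Morgan)
⇔ b & ((b & ~c) | ~~a)   (double negation)
⇔ b & ((b & ~c) | a)   (double negation)
⇔ (b & b & ~c) | (b & a)   (distribute & over |)
⇔ (b & ~c) | (b & a)   (simplify)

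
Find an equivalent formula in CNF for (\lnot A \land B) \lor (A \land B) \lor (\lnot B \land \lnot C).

(\lnot A \land B) \lor (A \land B) \lor (\lnot B \land \lnot C)
⇔ (\lnot A \lor A \lor \lnot B) \land (\lnot A \lor A \lor \lnot C) \land (\lnot A \lor B \lor \lnot B) \land (\lnot A \lor B \lor \lnot C) \land (B \lor A \lor \lnot B) \land (B \lor A \lor \lnot C) \land (B \lor B \lor \lnot B) \land (B \lor B \lor \lnot C)   — distribute \lor over \land
⇔ B \lor \lnot C   — simplify

B \lor \lnot C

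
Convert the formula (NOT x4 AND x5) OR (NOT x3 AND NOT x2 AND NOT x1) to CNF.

(NOT x4 AND x5) OR (NOT x3 AND NOT x2 AND NOT x1)
≡ (NOT x4 OR NOT x3) AND (NOT x4 OR NOT x2) AND (NOT x4 OR NOT x1) AND (x5 OR NOT x3) AND (x5 OR NOT x2) AND (x5 OR NOT x1)   — distribute OR over AND

(NOT x4 OR NOT x3) AND (NOT x4 OR NOT x2) AND (NOT x4 OR NOT x1) AND (x5 OR NOT x3) AND (x5 OR NOT x2) AND (x5 OR NOT x1)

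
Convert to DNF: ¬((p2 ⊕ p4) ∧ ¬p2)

(¬p2 ∧ ¬p4) ∨ p2

¬((p2 ⊕ p4) ∧ ¬p2)
= ¬(((p2 ∧ ¬p4) ∨ (¬p2 ∧ p4)) ∧ ¬p2)   [expand ⊕]
= ¬((p2 ∧ ¬p4) ∨ (¬p2 ∧ p4)) ∨ ¬¬p2   [De Morgan]
= (¬(p2 ∧ ¬p4) ∧ ¬(¬p2 ∧ p4)) ∨ ¬¬p2   [De Morgan]
= ((¬p2 ∨ ¬¬p4) ∧ ¬(¬p2 ∧ p4)) ∨ ¬¬p2   [De Morgan]
= ((¬p2 ∨ p4) ∧ ¬(¬p2 ∧ p4)) ∨ ¬¬p2   [double negation]
= ((¬p2 ∨ p4) ∧ (¬¬p2 ∨ ¬p4)) ∨ ¬¬p2   [De Morgan]
= ((¬p2 ∨ p4) ∧ (p2 ∨ ¬p4)) ∨ ¬¬p2   [double negation]
= ((¬p2 ∨ p4) ∧ (p2 ∨ ¬p4)) ∨ p2   [double negation]
= (¬p2 ∧ p2) ∨ (¬p2 ∧ ¬p4) ∨ (p4 ∧ p2) ∨ (p4 ∧ ¬p4) ∨ p2   [distribute ∧ over ∨]
= (¬p2 ∧ ¬p4) ∨ p2   [simplify]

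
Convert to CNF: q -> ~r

q -> ~r
≡ ~q | ~r   — eliminate ->

~q | ~r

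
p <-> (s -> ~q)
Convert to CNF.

p <-> (s -> ~q)
= (p -> (s -> ~q)) & ((s -> ~q) -> p)   (eliminate <->)
= (~p | (s -> ~q)) & ((s -> ~q) -> p)   (eliminate ->)
= (~p | ~s | ~q) & ((s -> ~q) -> p)   (eliminate ->)
= (~p | ~s | ~q) & (~(s -> ~q) | p)   (eliminate ->)
= (~p | ~s | ~q) & (~(~s | ~q) | p)   (eliminate ->)
= (~p | ~s | ~q) & ((~~s & ~~q) | p)   (De Morgan)
= (~p | ~s | ~q) & ((s & ~~q) | p)   (double negation)
= (~p | ~s | ~q) & ((s & q) | p)   (double negation)
= (~p | ~s | ~q) & (s | p) & (q | p)   (distribute | over &)

(~p | ~s | ~q) & (s | p) & (q | p)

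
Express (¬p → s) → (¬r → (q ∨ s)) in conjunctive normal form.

(¬p → s) → (¬r → (q ∨ s))
= ¬(¬p → s) ∨ (¬r → (q ∨ s))   — eliminate →
= ¬(¬¬p ∨ s) ∨ (¬r → (q ∨ s))   — eliminate →
= ¬(¬¬p ∨ s) ∨ ¬¬r ∨ q ∨ s   — eliminate →
= (¬¬¬p ∧ ¬s) ∨ ¬¬r ∨ q ∨ s   — De Morgan
= (¬p ∧ ¬s) ∨ ¬¬r ∨ q ∨ s   — double negation
= (¬p ∧ ¬s) ∨ r ∨ q ∨ s   — double negation
= (¬p ∨ r ∨ q ∨ s) ∧ (¬s ∨ r ∨ q ∨ s)   — distribute ∨ over ∧
= ¬p ∨ r ∨ q ∨ s   — simplify

¬p ∨ r ∨ q ∨ s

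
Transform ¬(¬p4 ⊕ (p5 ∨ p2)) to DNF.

p4 ∧ ¬p5 ∧ ¬p2 ∨ p5 ∧ ¬p4 ∨ p2 ∧ ¬p4

¬(¬p4 ⊕ (p5 ∨ p2))
⇔ ¬(¬p4 ∧ ¬(p5 ∨ p2) ∨ ¬¬p4 ∧ (p5 ∨ p2))   [expand ⊕]
⇔ ¬(¬p4 ∧ ¬(p5 ∨ p2)) ∧ ¬(¬¬p4 ∧ (p5 ∨ p2))   [De Morgan]
⇔ (¬¬p4 ∨ ¬¬(p5 ∨ p2)) ∧ ¬(¬¬p4 ∧ (p5 ∨ p2))   [De Morgan]
⇔ (p4 ∨ ¬¬(p5 ∨ p2)) ∧ ¬(¬¬p4 ∧ (p5 ∨ p2))   [double negation]
⇔ (p4 ∨ p5 ∨ p2) ∧ ¬(¬¬p4 ∧ (p5 ∨ p2))   [double negation]
⇔ (p4 ∨ p5 ∨ p2) ∧ (¬¬¬p4 ∨ ¬(p5 ∨ p2))   [De Morgan]
⇔ (p4 ∨ p5 ∨ p2) ∧ (¬p4 ∨ ¬(p5 ∨ p2))   [double negation]
⇔ (p4 ∨ p5 ∨ p2) ∧ (¬p4 ∨ ¬p5 ∧ ¬p2)   [De Morgan]
⇔ p4 ∧ ¬p4 ∨ p4 ∧ ¬p5 ∧ ¬p2 ∨ p5 ∧ ¬p4 ∨ p5 ∧ ¬p5 ∧ ¬p2 ∨ p2 ∧ ¬p4 ∨ p2 ∧ ¬p5 ∧ ¬p2   [distribute ∧ over ∨]
⇔ p4 ∧ ¬p5 ∧ ¬p2 ∨ p5 ∧ ¬p4 ∨ p2 ∧ ¬p4   [simplify]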